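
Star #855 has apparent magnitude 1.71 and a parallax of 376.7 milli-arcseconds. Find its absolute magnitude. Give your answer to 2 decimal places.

M = 4.59

d = 1/p = 1/0.3767″ = 2.6546 pc.
m − M = 5 log₁₀(2.6546) − 5 = 2.1200 − 5 = -2.8800.
M = m − (m − M) = 1.71 − (-2.8800) = 4.59.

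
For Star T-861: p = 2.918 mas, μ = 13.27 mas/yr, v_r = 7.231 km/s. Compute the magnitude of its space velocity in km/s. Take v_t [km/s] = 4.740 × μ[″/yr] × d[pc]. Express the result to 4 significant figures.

22.74 km/s

d = 1/p = 1/0.002918″ = 342.7 pc.
μ = 13.27 mas/yr = 0.01327 ″/yr.
v_t = 4.740 μ d = 4.740 × 0.01327 × 342.7 = 21.556 km/s.
v = √(v_r² + v_t²) = √(7.231² + 21.556²) = √516.948 = 22.736 km/s.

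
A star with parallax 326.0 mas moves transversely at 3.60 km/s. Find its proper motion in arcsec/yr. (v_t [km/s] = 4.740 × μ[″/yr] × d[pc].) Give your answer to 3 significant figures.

0.248 arcsec/yr

d = 1/p = 1/0.3260″ = 3.0675 pc.
μ = v_t / (4.74 d) = 3.60 / (4.74 × 3.0675) = 3.60 / 14.54 = 0.24759 ″/yr.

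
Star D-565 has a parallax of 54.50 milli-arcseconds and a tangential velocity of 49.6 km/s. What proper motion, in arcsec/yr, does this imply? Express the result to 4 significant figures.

d = 1/p = 1/0.05450″ = 18.349 pc.
μ = v_t / (4.74 d) = 49.6 / (4.74 × 18.349) = 49.6 / 86.974 = 0.57029 ″/yr.

0.5703 arcsec/yr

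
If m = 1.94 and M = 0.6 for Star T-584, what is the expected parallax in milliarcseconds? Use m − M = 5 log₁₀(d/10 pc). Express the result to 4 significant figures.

m − M = 1.94 − 0.6 = 1.34.
d = 10^((m−M)/5 + 1) = 10^1.268 = 18.535 pc.
p = 1/d = 1/18.535 = 0.053952 arcsec = 53.952 mas.

53.95 mas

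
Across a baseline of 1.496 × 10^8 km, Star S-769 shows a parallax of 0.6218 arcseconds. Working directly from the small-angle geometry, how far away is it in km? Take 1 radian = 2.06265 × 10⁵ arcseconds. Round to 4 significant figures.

4.963 × 10^13 km

θ = 0.6218″ = 0.6218/206265 = 3.0146 × 10^-6 rad.
d = B/θ = (1.496 × 10^8) / (3.0146 × 10^-6) = 4.9625 × 10^13 km.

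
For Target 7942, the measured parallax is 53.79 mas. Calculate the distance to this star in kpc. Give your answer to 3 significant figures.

0.0186 kpc

p = 53.79 mas = 0.05379 arcsec.
d = 1/p = 1/0.05379 = 18.591 pc.
= 0.018591 kpc.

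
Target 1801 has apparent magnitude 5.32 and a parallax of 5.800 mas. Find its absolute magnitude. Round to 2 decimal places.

M = -0.86

d = 1/p = 1/0.005800″ = 172.41 pc.
m − M = 5 log₁₀(172.41) − 5 = 11.1828 − 5 = 6.1828.
M = m − (m − M) = 5.32 − 6.1828 = -0.86.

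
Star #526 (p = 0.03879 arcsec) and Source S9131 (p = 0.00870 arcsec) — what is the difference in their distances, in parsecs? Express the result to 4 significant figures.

d_A = 1/0.03879″ = 25.78 pc; d_B = 1/0.008700″ = 114.94 pc.
|d_B − d_A| = |114.94 − 25.78| = 89.16 pc.

89.16 pc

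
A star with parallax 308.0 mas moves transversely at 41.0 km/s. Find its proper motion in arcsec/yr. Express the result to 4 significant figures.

d = 1/p = 1/0.3080″ = 3.2468 pc.
μ = v_t / (4.74 d) = 41.0 / (4.74 × 3.2468) = 41.0 / 15.39 = 2.6641 ″/yr.

2.664 arcsec/yr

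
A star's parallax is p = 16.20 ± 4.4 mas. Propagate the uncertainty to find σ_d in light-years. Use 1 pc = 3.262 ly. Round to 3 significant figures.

d = 1/p, so σ_d = σ_p / p².
σ_d = 0.00440 / (0.01620)² = 0.00440 / 0.00026244 = 16.766 pc = 16.766 × 3.262 ly = 54.691 ly.

54.7 ly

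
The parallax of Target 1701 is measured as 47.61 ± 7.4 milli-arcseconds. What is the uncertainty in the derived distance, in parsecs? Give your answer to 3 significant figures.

d = 1/p, so σ_d = σ_p / p².
σ_d = 0.00740 / (0.04761)² = 0.00740 / 0.0022667 = 3.2647 pc.

3.26 pc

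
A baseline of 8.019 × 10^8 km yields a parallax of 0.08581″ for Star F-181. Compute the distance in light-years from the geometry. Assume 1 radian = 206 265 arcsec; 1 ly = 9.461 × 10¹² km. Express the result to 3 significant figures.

θ = 0.08581″ = 0.08581/206265 = 4.1602 × 10^-7 rad.
d = B/θ = (8.019 × 10^8) / (4.1602 × 10^-7) = 1.9276 × 10^15 km = (1.9276 × 10^15) / (9.461 × 10^12) ly = 203.74 ly.

204 ly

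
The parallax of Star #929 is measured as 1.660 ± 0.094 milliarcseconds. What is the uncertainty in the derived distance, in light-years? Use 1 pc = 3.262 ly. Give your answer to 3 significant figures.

111 ly

d = 1/p, so σ_d = σ_p / p².
σ_d = 0.0000940 / (0.001660)² = 0.0000940 / 0.0000027556 = 34.112 pc = 34.112 × 3.262 ly = 111.27 ly.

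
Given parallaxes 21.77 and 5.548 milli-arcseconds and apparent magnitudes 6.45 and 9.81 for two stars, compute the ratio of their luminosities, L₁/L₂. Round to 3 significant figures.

L₁/L₂ = 1.43

d₁ = 1/p₁ = 1/0.02177″ = 45.935 pc; d₂ = 1/p₂ = 1/0.005548″ = 180.25 pc.
M₁ = m₁ − 5 log₁₀ d₁ + 5 = 6.45 − 8.3107 + 5 = 3.1393.
M₂ = 9.81 − 11.2794 + 5 = 3.5306.
L₁/L₂ = 10^(0.4(M₂ − M₁)) = 10^(0.4 × 0.3913) = 10^0.15652 = 1.4339.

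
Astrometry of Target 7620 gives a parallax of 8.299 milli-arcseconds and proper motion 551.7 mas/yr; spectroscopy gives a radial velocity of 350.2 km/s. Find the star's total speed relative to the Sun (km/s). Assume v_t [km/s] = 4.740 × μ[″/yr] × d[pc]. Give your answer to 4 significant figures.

d = 1/p = 1/0.008299″ = 120.5 pc.
μ = 551.7 mas/yr = 0.5517 ″/yr.
v_t = 4.740 μ d = 4.740 × 0.5517 × 120.5 = 315.11 km/s.
v = √(v_r² + v_t²) = √(350.2² + 315.11²) = √221934 = 471.1 km/s.

471.1 km/s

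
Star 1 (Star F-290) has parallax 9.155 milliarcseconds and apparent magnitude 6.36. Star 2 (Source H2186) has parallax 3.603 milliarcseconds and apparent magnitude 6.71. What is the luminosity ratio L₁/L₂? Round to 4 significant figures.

d₁ = 1/p₁ = 1/0.009155″ = 109.23 pc; d₂ = 1/p₂ = 1/0.003603″ = 277.55 pc.
M₁ = m₁ − 5 log₁₀ d₁ + 5 = 6.36 − 10.1917 + 5 = 1.1683.
M₂ = 6.71 − 12.2167 + 5 = -0.5067.
L₁/L₂ = 10^(0.4(M₂ − M₁)) = 10^(0.4 × (-1.6750)) = 10^(-0.67000) = 0.2138.

L₁/L₂ = 0.2138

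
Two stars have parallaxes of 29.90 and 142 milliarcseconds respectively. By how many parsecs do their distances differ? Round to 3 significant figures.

d_A = 1/0.02990″ = 33.445 pc; d_B = 1/0.1420″ = 7.0423 pc.
|d_B − d_A| = |7.0423 − 33.445| = 26.403 pc.

26.4 pc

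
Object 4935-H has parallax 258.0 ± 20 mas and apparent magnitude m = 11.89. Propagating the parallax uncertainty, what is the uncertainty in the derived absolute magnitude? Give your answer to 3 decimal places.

σ_M = 0.168 mag

M = m − 5 log₁₀ d + 5 = m + 5 log₁₀ p + 5, so ∂M/∂p = 5/(p ln 10).
σ_M = (5/ln 10) · (σ_p/p) = 2.1715 × 20/258.0 = 2.1715 × 0.077519 = 0.16833.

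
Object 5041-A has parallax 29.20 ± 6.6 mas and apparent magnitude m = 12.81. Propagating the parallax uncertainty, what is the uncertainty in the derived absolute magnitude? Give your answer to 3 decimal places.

σ_M = 0.491 mag

M = m − 5 log₁₀ d + 5 = m + 5 log₁₀ p + 5, so ∂M/∂p = 5/(p ln 10).
σ_M = (5/ln 10) · (σ_p/p) = 2.1715 × 6.6/29.20 = 2.1715 × 0.22603 = 0.49082.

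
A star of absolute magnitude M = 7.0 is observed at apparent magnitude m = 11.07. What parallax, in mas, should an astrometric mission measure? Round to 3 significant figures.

m − M = 11.07 − 7.0 = 4.07.
d = 10^((m−M)/5 + 1) = 10^1.814 = 65.163 pc.
p = 1/d = 1/65.163 = 0.015346 arcsec = 15.346 mas.

15.3 mas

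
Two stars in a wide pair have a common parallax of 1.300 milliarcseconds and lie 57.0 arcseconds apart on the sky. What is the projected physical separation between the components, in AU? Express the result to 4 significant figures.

43850 AU

d = 1/p = 1/0.001300″ = 769.23 pc.
At distance d (pc), an angle of θ arcsec spans θ·d AU: s = 57.0 × 769.23 = 43846 AU.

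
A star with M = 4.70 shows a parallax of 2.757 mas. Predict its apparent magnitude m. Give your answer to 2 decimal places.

m = 12.50

d = 1/p = 1/0.002757″ = 362.71 pc.
m − M = 5 log₁₀ d − 5 = 5 log₁₀(362.71) − 5 = 12.7978 − 5 = 7.7978.
m = M + (m − M) = 4.70 + 7.7978 = 12.50.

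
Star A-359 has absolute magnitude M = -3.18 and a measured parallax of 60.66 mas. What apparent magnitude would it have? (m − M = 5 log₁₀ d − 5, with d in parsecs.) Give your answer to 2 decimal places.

m = -2.09

d = 1/p = 1/0.06066″ = 16.485 pc.
m − M = 5 log₁₀ d − 5 = 5 log₁₀(16.485) − 5 = 6.0854 − 5 = 1.0854.
m = M + (m − M) = -3.18 + 1.0854 = -2.09.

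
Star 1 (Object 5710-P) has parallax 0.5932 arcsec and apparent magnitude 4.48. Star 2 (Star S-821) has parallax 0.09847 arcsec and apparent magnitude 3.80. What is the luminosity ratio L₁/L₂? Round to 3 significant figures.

d₁ = 1/p₁ = 1/0.5932″ = 1.6858 pc; d₂ = 1/p₂ = 1/0.09847″ = 10.155 pc.
M₁ = m₁ − 5 log₁₀ d₁ + 5 = 4.48 − 1.1340 + 5 = 8.3460.
M₂ = 3.80 − 5.0334 + 5 = 3.7666.
L₁/L₂ = 10^(0.4(M₂ − M₁)) = 10^(0.4 × (-4.5794)) = 10^(-1.83176) = 0.014731.

L₁/L₂ = 0.0147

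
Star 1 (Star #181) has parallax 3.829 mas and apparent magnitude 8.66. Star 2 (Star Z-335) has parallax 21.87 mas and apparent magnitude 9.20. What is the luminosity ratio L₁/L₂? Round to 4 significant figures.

d₁ = 1/p₁ = 1/0.003829″ = 261.16 pc; d₂ = 1/p₂ = 1/0.02187″ = 45.725 pc.
M₁ = m₁ − 5 log₁₀ d₁ + 5 = 8.66 − 12.0845 + 5 = 1.5755.
M₂ = 9.20 − 8.3008 + 5 = 5.8992.
L₁/L₂ = 10^(0.4(M₂ − M₁)) = 10^(0.4 × 4.3237) = 10^1.72948 = 53.639.

L₁/L₂ = 53.64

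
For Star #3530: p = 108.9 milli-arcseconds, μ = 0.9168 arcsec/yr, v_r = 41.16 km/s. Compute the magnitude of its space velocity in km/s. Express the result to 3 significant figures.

57.3 km/s

d = 1/p = 1/0.1089″ = 9.1827 pc.
v_t = 4.740 μ d = 4.740 × 0.9168 × 9.1827 = 39.905 km/s.
v = √(v_r² + v_t²) = √(41.16² + 39.905²) = √3286.55 = 57.328 km/s.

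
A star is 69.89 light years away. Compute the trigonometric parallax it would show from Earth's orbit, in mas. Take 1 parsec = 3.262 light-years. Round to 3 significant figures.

d = 69.89 ly ÷ 3.262 = 21.426 pc.
p = 1/d = 1/21.426 = 0.046672 arcsec.
= 0.046672 × 1000 = 46.672 mas.

46.7 mas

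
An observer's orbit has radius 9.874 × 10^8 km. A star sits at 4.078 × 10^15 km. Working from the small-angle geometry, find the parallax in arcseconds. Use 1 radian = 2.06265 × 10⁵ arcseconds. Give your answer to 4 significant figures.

θ ≈ B/d = (9.874 × 10^8) / (4.078 × 10^15) = 2.4213 × 10^-7 rad.
In arcseconds: 2.4213 × 10^-7 × 206265 = 0.049943″.

0.04994 arcsec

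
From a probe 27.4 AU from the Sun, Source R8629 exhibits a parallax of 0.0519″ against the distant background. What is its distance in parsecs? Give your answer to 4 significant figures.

527.9 pc

With baseline B (in AU) and parallax p (in arcsec), d = B/p parsecs.
d = 27.4 / 0.0519 = 527.94 pc.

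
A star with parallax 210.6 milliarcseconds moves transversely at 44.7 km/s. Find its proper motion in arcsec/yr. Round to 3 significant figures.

d = 1/p = 1/0.2106″ = 4.7483 pc.
μ = v_t / (4.74 d) = 44.7 / (4.74 × 4.7483) = 44.7 / 22.507 = 1.986 ″/yr.

1.99 arcsec/yr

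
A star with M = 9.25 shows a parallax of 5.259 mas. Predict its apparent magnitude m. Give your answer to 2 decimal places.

d = 1/p = 1/0.005259″ = 190.15 pc.
m − M = 5 log₁₀ d − 5 = 5 log₁₀(190.15) − 5 = 11.3955 − 5 = 6.3955.
m = M + (m − M) = 9.25 + 6.3955 = 15.65.

m = 15.65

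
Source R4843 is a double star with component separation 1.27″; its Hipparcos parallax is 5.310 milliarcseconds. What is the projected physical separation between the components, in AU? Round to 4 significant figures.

239.2 AU

d = 1/p = 1/0.005310″ = 188.32 pc.
At distance d (pc), an angle of θ arcsec spans θ·d AU: s = 1.27 × 188.32 = 239.17 AU.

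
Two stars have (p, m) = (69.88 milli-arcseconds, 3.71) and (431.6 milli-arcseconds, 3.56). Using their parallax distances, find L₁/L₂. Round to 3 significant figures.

L₁/L₂ = 33.2

d₁ = 1/p₁ = 1/0.06988″ = 14.31 pc; d₂ = 1/p₂ = 1/0.4316″ = 2.317 pc.
M₁ = m₁ − 5 log₁₀ d₁ + 5 = 3.71 − 5.7782 + 5 = 2.9318.
M₂ = 3.56 − 1.8246 + 5 = 6.7354.
L₁/L₂ = 10^(0.4(M₂ − M₁)) = 10^(0.4 × 3.8036) = 10^1.52144 = 33.223.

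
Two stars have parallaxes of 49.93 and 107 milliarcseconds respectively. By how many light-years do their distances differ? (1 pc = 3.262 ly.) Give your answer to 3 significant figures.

34.8 ly

d_A = 1/0.04993″ = 20.028 pc; d_B = 1/0.1070″ = 9.3458 pc.
|d_B − d_A| = |9.3458 − 20.028| = 10.682 pc = 10.682 × 3.262 ly = 34.845 ly.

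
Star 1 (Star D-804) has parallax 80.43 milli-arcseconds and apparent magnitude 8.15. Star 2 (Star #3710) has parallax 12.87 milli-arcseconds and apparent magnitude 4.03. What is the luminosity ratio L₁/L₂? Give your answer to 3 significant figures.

L₁/L₂ = 0.000576

d₁ = 1/p₁ = 1/0.08043″ = 12.433 pc; d₂ = 1/p₂ = 1/0.01287″ = 77.7 pc.
M₁ = m₁ − 5 log₁₀ d₁ + 5 = 8.15 − 5.4729 + 5 = 7.6771.
M₂ = 4.03 − 9.4521 + 5 = -0.4221.
L₁/L₂ = 10^(0.4(M₂ − M₁)) = 10^(0.4 × (-8.0992)) = 10^(-3.23968) = 0.00057586.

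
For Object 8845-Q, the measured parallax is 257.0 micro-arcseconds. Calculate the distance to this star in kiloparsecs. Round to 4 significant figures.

3.891 kpc

p = 257.0 micro-arcseconds = 0.0002570 arcsec.
d = 1/p = 1/0.0002570 = 3891.1 pc.
= 3.8911 kpc.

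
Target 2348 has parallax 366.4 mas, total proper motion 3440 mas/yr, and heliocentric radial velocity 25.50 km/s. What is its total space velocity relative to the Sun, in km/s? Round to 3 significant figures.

d = 1/p = 1/0.3664″ = 2.7293 pc.
μ = 3440 mas/yr = 3.440 ″/yr.
v_t = 4.740 μ d = 4.740 × 3.440 × 2.7293 = 44.503 km/s.
v = √(v_r² + v_t²) = √(25.50² + 44.503²) = √2630.77 = 51.291 km/s.

51.3 km/s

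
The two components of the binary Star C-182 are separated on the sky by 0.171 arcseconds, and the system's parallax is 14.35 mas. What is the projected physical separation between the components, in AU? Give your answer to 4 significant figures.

d = 1/p = 1/0.01435″ = 69.686 pc.
At distance d (pc), an angle of θ arcsec spans θ·d AU: s = 0.171 × 69.686 = 11.916 AU.

11.92 AU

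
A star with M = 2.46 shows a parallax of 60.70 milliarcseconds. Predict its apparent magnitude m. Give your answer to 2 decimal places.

m = 3.54

d = 1/p = 1/0.06070″ = 16.474 pc.
m − M = 5 log₁₀ d − 5 = 5 log₁₀(16.474) − 5 = 6.0840 − 5 = 1.0840.
m = M + (m − M) = 2.46 + 1.0840 = 3.54.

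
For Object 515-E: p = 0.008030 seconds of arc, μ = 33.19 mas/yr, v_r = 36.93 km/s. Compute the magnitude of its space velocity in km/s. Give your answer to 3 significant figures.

41.8 km/s

d = 1/p = 1/0.008030″ = 124.53 pc.
μ = 33.19 mas/yr = 0.03319 ″/yr.
v_t = 4.740 μ d = 4.740 × 0.03319 × 124.53 = 19.591 km/s.
v = √(v_r² + v_t²) = √(36.93² + 19.591²) = √1747.63 = 41.805 km/s.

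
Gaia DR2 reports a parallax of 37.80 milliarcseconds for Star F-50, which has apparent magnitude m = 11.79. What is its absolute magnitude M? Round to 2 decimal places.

d = 1/p = 1/0.03780″ = 26.455 pc.
m − M = 5 log₁₀(26.455) − 5 = 7.1125 − 5 = 2.1125.
M = m − (m − M) = 11.79 − 2.1125 = 9.68.

M = 9.68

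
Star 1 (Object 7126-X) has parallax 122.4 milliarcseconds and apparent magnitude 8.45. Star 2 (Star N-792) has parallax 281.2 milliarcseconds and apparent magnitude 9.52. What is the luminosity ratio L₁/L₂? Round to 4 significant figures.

L₁/L₂ = 14.14

d₁ = 1/p₁ = 1/0.1224″ = 8.1699 pc; d₂ = 1/p₂ = 1/0.2812″ = 3.5562 pc.
M₁ = m₁ − 5 log₁₀ d₁ + 5 = 8.45 − 4.5611 + 5 = 8.8889.
M₂ = 9.52 − 2.7549 + 5 = 11.7651.
L₁/L₂ = 10^(0.4(M₂ − M₁)) = 10^(0.4 × 2.8762) = 10^1.15048 = 14.141.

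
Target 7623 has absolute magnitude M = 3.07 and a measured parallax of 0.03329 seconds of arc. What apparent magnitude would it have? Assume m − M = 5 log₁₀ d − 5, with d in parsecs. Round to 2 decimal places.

m = 5.46

d = 1/p = 1/0.03329″ = 30.039 pc.
m − M = 5 log₁₀ d − 5 = 5 log₁₀(30.039) − 5 = 7.3884 − 5 = 2.3884.
m = M + (m − M) = 3.07 + 2.3884 = 5.46.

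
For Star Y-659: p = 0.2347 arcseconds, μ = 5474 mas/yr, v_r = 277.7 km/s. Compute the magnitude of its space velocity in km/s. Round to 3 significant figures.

d = 1/p = 1/0.2347″ = 4.2608 pc.
μ = 5474 mas/yr = 5.474 ″/yr.
v_t = 4.740 μ d = 4.740 × 5.474 × 4.2608 = 110.55 km/s.
v = √(v_r² + v_t²) = √(277.7² + 110.55²) = √89338.6 = 298.9 km/s.

299 km/s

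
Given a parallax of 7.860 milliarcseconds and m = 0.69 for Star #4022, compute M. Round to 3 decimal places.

d = 1/p = 1/0.007860″ = 127.23 pc.
m − M = 5 log₁₀(127.23) − 5 = 10.5229 − 5 = 5.5229.
M = m − (m − M) = 0.69 − 5.5229 = -4.833.

M = -4.833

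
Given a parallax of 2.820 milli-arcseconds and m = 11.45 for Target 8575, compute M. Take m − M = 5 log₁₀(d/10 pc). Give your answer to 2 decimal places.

M = 3.70

d = 1/p = 1/0.002820″ = 354.61 pc.
m − M = 5 log₁₀(354.61) − 5 = 12.7488 − 5 = 7.7488.
M = m − (m − M) = 11.45 − 7.7488 = 3.70.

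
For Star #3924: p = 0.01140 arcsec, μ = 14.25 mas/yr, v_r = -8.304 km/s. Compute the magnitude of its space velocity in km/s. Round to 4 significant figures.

d = 1/p = 1/0.01140″ = 87.719 pc.
μ = 14.25 mas/yr = 0.01425 ″/yr.
v_t = 4.740 μ d = 4.740 × 0.01425 × 87.719 = 5.925 km/s.
v = √(v_r² + v_t²) = √((-8.304)² + 5.925²) = √104.062 = 10.201 km/s.

10.20 km/s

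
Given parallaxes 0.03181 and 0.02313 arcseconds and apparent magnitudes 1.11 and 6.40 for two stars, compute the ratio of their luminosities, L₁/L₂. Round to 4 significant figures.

L₁/L₂ = 69.06

d₁ = 1/p₁ = 1/0.03181″ = 31.437 pc; d₂ = 1/p₂ = 1/0.02313″ = 43.234 pc.
M₁ = m₁ − 5 log₁₀ d₁ + 5 = 1.11 − 7.4872 + 5 = -1.3772.
M₂ = 6.40 − 8.1791 + 5 = 3.2209.
L₁/L₂ = 10^(0.4(M₂ − M₁)) = 10^(0.4 × 4.5981) = 10^1.83924 = 69.062.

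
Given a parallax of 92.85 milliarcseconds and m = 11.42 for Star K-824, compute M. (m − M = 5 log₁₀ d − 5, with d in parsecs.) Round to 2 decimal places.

d = 1/p = 1/0.09285″ = 10.77 pc.
m − M = 5 log₁₀(10.77) − 5 = 5.1611 − 5 = 0.1611.
M = m − (m − M) = 11.42 − 0.1611 = 11.26.

M = 11.26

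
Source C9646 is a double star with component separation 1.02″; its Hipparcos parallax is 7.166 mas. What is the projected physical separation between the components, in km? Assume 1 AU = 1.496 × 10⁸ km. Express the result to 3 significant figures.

2.13 × 10^10 km

d = 1/p = 1/0.007166″ = 139.55 pc.
At distance d (pc), an angle of θ arcsec spans θ·d AU: s = 1.02 × 139.55 = 142.34 AU.
= 142.34 × 1.496 × 10⁸ km = 2.1294 × 10^10 km.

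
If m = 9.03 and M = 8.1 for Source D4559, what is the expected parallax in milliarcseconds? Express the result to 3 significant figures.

65.2 mas

m − M = 9.03 − 8.1 = 0.93.
d = 10^((m−M)/5 + 1) = 10^1.186 = 15.346 pc.
p = 1/d = 1/15.346 = 0.065164 arcsec = 65.164 mas.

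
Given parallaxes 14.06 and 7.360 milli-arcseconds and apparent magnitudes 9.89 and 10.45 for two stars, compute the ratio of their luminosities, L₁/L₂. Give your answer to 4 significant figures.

L₁/L₂ = 0.4590

d₁ = 1/p₁ = 1/0.01406″ = 71.124 pc; d₂ = 1/p₂ = 1/0.007360″ = 135.87 pc.
M₁ = m₁ − 5 log₁₀ d₁ + 5 = 9.89 − 9.2601 + 5 = 5.6299.
M₂ = 10.45 − 10.6656 + 5 = 4.7844.
L₁/L₂ = 10^(0.4(M₂ − M₁)) = 10^(0.4 × (-0.8455)) = 10^(-0.33820) = 0.45899.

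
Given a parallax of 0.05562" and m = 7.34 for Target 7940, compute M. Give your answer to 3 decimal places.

M = 6.066

d = 1/p = 1/0.05562″ = 17.979 pc.
m − M = 5 log₁₀(17.979) − 5 = 6.2738 − 5 = 1.2738.
M = m − (m − M) = 7.34 − 1.2738 = 6.066.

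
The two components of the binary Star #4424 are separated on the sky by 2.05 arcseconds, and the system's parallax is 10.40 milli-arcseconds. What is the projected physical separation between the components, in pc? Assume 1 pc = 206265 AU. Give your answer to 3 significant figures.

0.000956 pc

d = 1/p = 1/0.01040″ = 96.154 pc.
At distance d (pc), an angle of θ arcsec spans θ·d AU: s = 2.05 × 96.154 = 197.12 AU.
= 197.12 / 206265 = 0.00095566 pc.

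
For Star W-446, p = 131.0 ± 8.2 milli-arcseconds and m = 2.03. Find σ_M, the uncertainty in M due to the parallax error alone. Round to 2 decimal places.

M = m − 5 log₁₀ d + 5 = m + 5 log₁₀ p + 5, so ∂M/∂p = 5/(p ln 10).
σ_M = (5/ln 10) · (σ_p/p) = 2.1715 × 8.2/131.0 = 2.1715 × 0.062595 = 0.13593.

σ_M = 0.14 mag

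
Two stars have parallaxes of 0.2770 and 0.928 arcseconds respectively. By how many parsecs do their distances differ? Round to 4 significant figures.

d_A = 1/0.2770″ = 3.6101 pc; d_B = 1/0.9280″ = 1.0776 pc.
|d_B − d_A| = |1.0776 − 3.6101| = 2.5325 pc.

2.533 pc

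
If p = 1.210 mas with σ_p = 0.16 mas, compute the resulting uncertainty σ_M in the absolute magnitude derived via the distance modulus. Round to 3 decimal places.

σ_M = 0.287 mag

M = m − 5 log₁₀ d + 5 = m + 5 log₁₀ p + 5, so ∂M/∂p = 5/(p ln 10).
σ_M = (5/ln 10) · (σ_p/p) = 2.1715 × 0.16/1.210 = 2.1715 × 0.13223 = 0.28714.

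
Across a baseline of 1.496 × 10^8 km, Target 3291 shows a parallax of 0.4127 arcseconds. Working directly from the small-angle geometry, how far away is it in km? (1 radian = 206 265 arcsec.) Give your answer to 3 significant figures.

7.48 × 10^13 km

θ = 0.4127″ = 0.4127/206265 = 2.0008 × 10^-6 rad.
d = B/θ = (1.496 × 10^8) / (2.0008 × 10^-6) = 7.4770 × 10^13 km.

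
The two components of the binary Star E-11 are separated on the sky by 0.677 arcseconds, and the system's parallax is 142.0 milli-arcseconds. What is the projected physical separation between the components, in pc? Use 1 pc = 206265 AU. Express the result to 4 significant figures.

2.311 × 10^-5 pc

d = 1/p = 1/0.1420″ = 7.0423 pc.
At distance d (pc), an angle of θ arcsec spans θ·d AU: s = 0.677 × 7.0423 = 4.7676 AU.
= 4.7676 / 206265 = 2.3114 × 10^-5 pc.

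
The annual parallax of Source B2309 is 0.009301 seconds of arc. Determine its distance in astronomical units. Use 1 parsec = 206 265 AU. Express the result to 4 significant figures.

d = 1/p = 1/0.009301 = 107.52 pc.
In AU: 107.52 × 206265 = 2.2178 × 10^7 AU.

2.218 × 10^7 AU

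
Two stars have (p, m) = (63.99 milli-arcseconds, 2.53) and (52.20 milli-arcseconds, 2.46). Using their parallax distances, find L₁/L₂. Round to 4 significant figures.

d₁ = 1/p₁ = 1/0.06399″ = 15.627 pc; d₂ = 1/p₂ = 1/0.05220″ = 19.157 pc.
M₁ = m₁ − 5 log₁₀ d₁ + 5 = 2.53 − 5.9694 + 5 = 1.5606.
M₂ = 2.46 − 6.4116 + 5 = 1.0484.
L₁/L₂ = 10^(0.4(M₂ − M₁)) = 10^(0.4 × (-0.5122)) = 10^(-0.20488) = 0.62391.

L₁/L₂ = 0.6239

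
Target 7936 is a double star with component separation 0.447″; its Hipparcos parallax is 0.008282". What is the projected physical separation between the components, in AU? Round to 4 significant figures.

d = 1/p = 1/0.008282″ = 120.74 pc.
At distance d (pc), an angle of θ arcsec spans θ·d AU: s = 0.447 × 120.74 = 53.971 AU.

53.97 AU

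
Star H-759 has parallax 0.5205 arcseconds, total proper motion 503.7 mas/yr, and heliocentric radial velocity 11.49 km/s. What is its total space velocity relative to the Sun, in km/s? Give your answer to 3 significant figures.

d = 1/p = 1/0.5205″ = 1.9212 pc.
μ = 503.7 mas/yr = 0.5037 ″/yr.
v_t = 4.740 μ d = 4.740 × 0.5037 × 1.9212 = 4.5869 km/s.
v = √(v_r² + v_t²) = √(11.49² + 4.5869²) = √153.06 = 12.372 km/s.

12.4 km/s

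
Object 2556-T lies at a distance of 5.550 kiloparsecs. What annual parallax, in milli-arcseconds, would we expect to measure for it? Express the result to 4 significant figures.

0.1802 mas

d = 5.550 kpc = 5550 pc.
p = 1/d = 1/5550 = 0.00018018 arcsec.
= 0.00018018 × 1000 = 0.18018 mas.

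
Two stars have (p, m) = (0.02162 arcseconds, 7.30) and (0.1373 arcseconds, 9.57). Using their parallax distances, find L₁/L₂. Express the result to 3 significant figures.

d₁ = 1/p₁ = 1/0.02162″ = 46.253 pc; d₂ = 1/p₂ = 1/0.1373″ = 7.2833 pc.
M₁ = m₁ − 5 log₁₀ d₁ + 5 = 7.30 − 8.3257 + 5 = 3.9743.
M₂ = 9.57 − 4.3116 + 5 = 10.2584.
L₁/L₂ = 10^(0.4(M₂ − M₁)) = 10^(0.4 × 6.2841) = 10^2.51364 = 326.32.

L₁/L₂ = 326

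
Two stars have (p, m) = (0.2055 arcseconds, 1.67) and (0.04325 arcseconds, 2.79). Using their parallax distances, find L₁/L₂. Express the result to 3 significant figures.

d₁ = 1/p₁ = 1/0.2055″ = 4.8662 pc; d₂ = 1/p₂ = 1/0.04325″ = 23.121 pc.
M₁ = m₁ − 5 log₁₀ d₁ + 5 = 1.67 − 3.4359 + 5 = 3.2341.
M₂ = 2.79 − 6.8200 + 5 = 0.9700.
L₁/L₂ = 10^(0.4(M₂ − M₁)) = 10^(0.4 × (-2.2641)) = 10^(-0.90564) = 0.12427.

L₁/L₂ = 0.124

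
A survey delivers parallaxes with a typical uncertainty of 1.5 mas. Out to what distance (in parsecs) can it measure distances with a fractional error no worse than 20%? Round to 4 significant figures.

σ_d/d = σ_p/p, so the condition is σ_p/p ≤ 0.20, i.e. p ≥ σ_p/0.20.
p_min = 1.5/0.20 = 7.5 mas = 0.0075 arcsec.
d_max = 1/p_min = 1/0.0075 = 133.33 pc.

133.3 pc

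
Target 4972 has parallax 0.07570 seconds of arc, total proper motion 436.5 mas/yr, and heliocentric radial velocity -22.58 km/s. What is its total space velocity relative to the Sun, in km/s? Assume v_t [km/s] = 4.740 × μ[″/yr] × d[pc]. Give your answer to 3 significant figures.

d = 1/p = 1/0.07570″ = 13.21 pc.
μ = 436.5 mas/yr = 0.4365 ″/yr.
v_t = 4.740 μ d = 4.740 × 0.4365 × 13.21 = 27.332 km/s.
v = √(v_r² + v_t²) = √((-22.58)² + 27.332²) = √1256.89 = 35.453 km/s.

35.5 km/s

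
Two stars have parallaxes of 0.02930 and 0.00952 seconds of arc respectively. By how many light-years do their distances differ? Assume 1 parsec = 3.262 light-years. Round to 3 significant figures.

231 ly

d_A = 1/0.02930″ = 34.13 pc; d_B = 1/0.009520″ = 105.04 pc.
|d_B − d_A| = |105.04 − 34.13| = 70.91 pc = 70.91 × 3.262 ly = 231.31 ly.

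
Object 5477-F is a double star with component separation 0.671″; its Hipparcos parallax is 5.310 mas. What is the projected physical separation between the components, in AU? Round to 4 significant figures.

d = 1/p = 1/0.005310″ = 188.32 pc.
At distance d (pc), an angle of θ arcsec spans θ·d AU: s = 0.671 × 188.32 = 126.36 AU.

126.4 AU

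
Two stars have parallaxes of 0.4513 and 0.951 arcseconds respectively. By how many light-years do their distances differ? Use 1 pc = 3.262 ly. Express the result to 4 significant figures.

d_A = 1/0.4513″ = 2.2158 pc; d_B = 1/0.9510″ = 1.0515 pc.
|d_B − d_A| = |1.0515 − 2.2158| = 1.1643 pc = 1.1643 × 3.262 ly = 3.7979 ly.

3.798 ly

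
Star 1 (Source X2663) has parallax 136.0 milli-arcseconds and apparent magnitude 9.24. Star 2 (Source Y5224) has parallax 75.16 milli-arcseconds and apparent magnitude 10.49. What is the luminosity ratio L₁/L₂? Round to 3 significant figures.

d₁ = 1/p₁ = 1/0.1360″ = 7.3529 pc; d₂ = 1/p₂ = 1/0.07516″ = 13.305 pc.
M₁ = m₁ − 5 log₁₀ d₁ + 5 = 9.24 − 4.3323 + 5 = 9.9077.
M₂ = 10.49 − 5.6201 + 5 = 9.8699.
L₁/L₂ = 10^(0.4(M₂ − M₁)) = 10^(0.4 × (-0.0378)) = 10^(-0.01512) = 0.96578.

L₁/L₂ = 0.966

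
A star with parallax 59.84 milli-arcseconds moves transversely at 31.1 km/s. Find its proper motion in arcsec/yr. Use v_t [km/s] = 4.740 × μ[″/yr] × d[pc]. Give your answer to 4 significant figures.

0.3926 arcsec/yr

d = 1/p = 1/0.05984″ = 16.711 pc.
μ = v_t / (4.74 d) = 31.1 / (4.74 × 16.711) = 31.1 / 79.21 = 0.39263 ″/yr.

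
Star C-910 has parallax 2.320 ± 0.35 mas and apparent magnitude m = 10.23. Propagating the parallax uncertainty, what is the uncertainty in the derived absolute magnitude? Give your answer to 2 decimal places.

M = m − 5 log₁₀ d + 5 = m + 5 log₁₀ p + 5, so ∂M/∂p = 5/(p ln 10).
σ_M = (5/ln 10) · (σ_p/p) = 2.1715 × 0.35/2.320 = 2.1715 × 0.15086 = 0.32759.

σ_M = 0.33 mag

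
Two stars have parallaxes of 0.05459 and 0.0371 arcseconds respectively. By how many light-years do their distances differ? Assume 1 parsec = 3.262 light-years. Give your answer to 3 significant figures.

28.2 ly

d_A = 1/0.05459″ = 18.318 pc; d_B = 1/0.03710″ = 26.954 pc.
|d_B − d_A| = |26.954 − 18.318| = 8.636 pc = 8.636 × 3.262 ly = 28.171 ly.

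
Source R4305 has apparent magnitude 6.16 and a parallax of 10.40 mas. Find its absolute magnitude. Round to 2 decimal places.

M = 1.25

d = 1/p = 1/0.01040″ = 96.154 pc.
m − M = 5 log₁₀(96.154) − 5 = 9.9148 − 5 = 4.9148.
M = m − (m − M) = 6.16 − 4.9148 = 1.25.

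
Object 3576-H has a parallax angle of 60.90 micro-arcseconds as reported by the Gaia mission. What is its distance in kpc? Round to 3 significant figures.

p = 60.90 micro-arcseconds = 0.00006090 arcsec.
d = 1/p = 1/0.00006090 = 16420 pc.
= 16.42 kpc.

16.4 kpc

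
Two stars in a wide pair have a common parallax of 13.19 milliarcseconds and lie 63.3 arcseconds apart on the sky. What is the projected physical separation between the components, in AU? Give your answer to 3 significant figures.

d = 1/p = 1/0.01319″ = 75.815 pc.
At distance d (pc), an angle of θ arcsec spans θ·d AU: s = 63.3 × 75.815 = 4799.1 AU.

4800 AU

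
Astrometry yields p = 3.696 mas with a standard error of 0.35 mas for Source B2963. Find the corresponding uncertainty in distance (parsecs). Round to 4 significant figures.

d = 1/p, so σ_d = σ_p / p².
σ_d = 0.000350 / (0.003696)² = 0.000350 / 0.00001366 = 25.622 pc.

25.62 pc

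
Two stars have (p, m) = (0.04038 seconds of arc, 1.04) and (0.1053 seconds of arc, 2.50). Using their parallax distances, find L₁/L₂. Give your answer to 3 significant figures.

L₁/L₂ = 26.1

d₁ = 1/p₁ = 1/0.04038″ = 24.765 pc; d₂ = 1/p₂ = 1/0.1053″ = 9.4967 pc.
M₁ = m₁ − 5 log₁₀ d₁ + 5 = 1.04 − 6.9692 + 5 = -0.9292.
M₂ = 2.50 − 4.8879 + 5 = 2.6121.
L₁/L₂ = 10^(0.4(M₂ − M₁)) = 10^(0.4 × 3.5413) = 10^1.41652 = 26.093.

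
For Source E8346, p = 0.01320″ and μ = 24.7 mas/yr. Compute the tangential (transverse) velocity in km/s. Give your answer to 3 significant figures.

8.87 km/s

d = 1/p = 1/0.01320″ = 75.758 pc.
μ = 24.7 mas/yr = 0.0247 ″/yr.
v_t = 4.74 × μ × d = 4.74 × 0.0247 × 75.758 = 8.8696 km/s.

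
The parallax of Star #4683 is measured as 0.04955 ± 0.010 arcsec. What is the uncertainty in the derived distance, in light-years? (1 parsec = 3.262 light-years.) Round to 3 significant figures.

d = 1/p, so σ_d = σ_p / p².
σ_d = 0.0100 / (0.04955)² = 0.0100 / 0.0024552 = 4.073 pc = 4.073 × 3.262 ly = 13.286 ly.

13.3 ly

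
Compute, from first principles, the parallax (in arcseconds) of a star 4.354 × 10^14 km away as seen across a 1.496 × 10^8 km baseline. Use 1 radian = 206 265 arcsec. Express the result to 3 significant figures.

θ ≈ B/d = (1.496 × 10^8) / (4.354 × 10^14) = 3.4359 × 10^-7 rad.
In arcseconds: 3.4359 × 10^-7 × 206265 = 0.070871″.

0.0709 arcsec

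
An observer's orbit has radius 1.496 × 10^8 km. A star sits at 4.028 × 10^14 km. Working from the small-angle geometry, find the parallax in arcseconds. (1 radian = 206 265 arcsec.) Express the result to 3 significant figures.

θ ≈ B/d = (1.496 × 10^8) / (4.028 × 10^14) = 3.7140 × 10^-7 rad.
In arcseconds: 3.7140 × 10^-7 × 206265 = 0.076607″.

0.0766 arcsec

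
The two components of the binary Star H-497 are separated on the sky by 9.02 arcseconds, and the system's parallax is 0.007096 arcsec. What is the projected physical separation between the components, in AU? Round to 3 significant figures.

d = 1/p = 1/0.007096″ = 140.92 pc.
At distance d (pc), an angle of θ arcsec spans θ·d AU: s = 9.02 × 140.92 = 1271.1 AU.

1270 AU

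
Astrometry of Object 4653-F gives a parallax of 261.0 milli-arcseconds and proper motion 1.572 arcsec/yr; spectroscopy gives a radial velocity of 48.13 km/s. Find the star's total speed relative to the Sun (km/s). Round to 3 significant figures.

d = 1/p = 1/0.2610″ = 3.8314 pc.
v_t = 4.740 μ d = 4.740 × 1.572 × 3.8314 = 28.549 km/s.
v = √(v_r² + v_t²) = √(48.13² + 28.549²) = √3131.54 = 55.96 km/s.

56.0 km/s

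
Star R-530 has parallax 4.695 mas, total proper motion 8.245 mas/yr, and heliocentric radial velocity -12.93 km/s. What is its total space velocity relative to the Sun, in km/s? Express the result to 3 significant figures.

15.4 km/s

d = 1/p = 1/0.004695″ = 212.99 pc.
μ = 8.245 mas/yr = 0.008245 ″/yr.
v_t = 4.740 μ d = 4.740 × 0.008245 × 212.99 = 8.3239 km/s.
v = √(v_r² + v_t²) = √((-12.93)² + 8.3239²) = √236.472 = 15.378 km/s.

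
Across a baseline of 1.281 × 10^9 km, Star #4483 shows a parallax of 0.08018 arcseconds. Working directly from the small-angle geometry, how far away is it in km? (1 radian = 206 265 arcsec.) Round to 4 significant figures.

3.295 × 10^15 km

θ = 0.08018″ = 0.08018/206265 = 3.8872 × 10^-7 rad.
d = B/θ = (1.281 × 10^9) / (3.8872 × 10^-7) = 3.2954 × 10^15 km.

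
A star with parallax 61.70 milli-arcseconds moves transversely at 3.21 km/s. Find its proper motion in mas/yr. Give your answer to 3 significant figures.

41.8 mas/yr

d = 1/p = 1/0.06170″ = 16.207 pc.
μ = v_t / (4.74 d) = 3.21 / (4.74 × 16.207) = 3.21 / 76.821 = 0.041785 ″/yr = 41.785 mas/yr.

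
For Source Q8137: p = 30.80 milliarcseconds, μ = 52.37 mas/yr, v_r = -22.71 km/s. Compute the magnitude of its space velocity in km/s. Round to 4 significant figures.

24.10 km/s

d = 1/p = 1/0.03080″ = 32.468 pc.
μ = 52.37 mas/yr = 0.05237 ″/yr.
v_t = 4.740 μ d = 4.740 × 0.05237 × 32.468 = 8.0597 km/s.
v = √(v_r² + v_t²) = √((-22.71)² + 8.0597²) = √580.703 = 24.098 km/s.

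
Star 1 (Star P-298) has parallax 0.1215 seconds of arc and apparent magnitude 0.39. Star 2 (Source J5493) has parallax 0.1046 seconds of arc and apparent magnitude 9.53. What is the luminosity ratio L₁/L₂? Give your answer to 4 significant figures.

d₁ = 1/p₁ = 1/0.1215″ = 8.2305 pc; d₂ = 1/p₂ = 1/0.1046″ = 9.5602 pc.
M₁ = m₁ − 5 log₁₀ d₁ + 5 = 0.39 − 4.5771 + 5 = 0.8129.
M₂ = 9.53 − 4.9023 + 5 = 9.6277.
L₁/L₂ = 10^(0.4(M₂ − M₁)) = 10^(0.4 × 8.8148) = 10^3.52592 = 3356.8.

L₁/L₂ = 3357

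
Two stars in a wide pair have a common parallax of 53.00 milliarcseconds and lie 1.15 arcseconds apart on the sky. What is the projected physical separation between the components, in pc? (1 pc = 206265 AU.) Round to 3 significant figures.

0.000105 pc

d = 1/p = 1/0.05300″ = 18.868 pc.
At distance d (pc), an angle of θ arcsec spans θ·d AU: s = 1.15 × 18.868 = 21.698 AU.
= 21.698 / 206265 = 0.00010519 pc.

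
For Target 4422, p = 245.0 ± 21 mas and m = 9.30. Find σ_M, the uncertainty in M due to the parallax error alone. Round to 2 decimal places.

M = m − 5 log₁₀ d + 5 = m + 5 log₁₀ p + 5, so ∂M/∂p = 5/(p ln 10).
σ_M = (5/ln 10) · (σ_p/p) = 2.1715 × 21/245.0 = 2.1715 × 0.085714 = 0.18613.

σ_M = 0.19 mag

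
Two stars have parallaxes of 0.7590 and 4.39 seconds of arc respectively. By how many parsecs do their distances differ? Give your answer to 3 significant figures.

1.09 pc

d_A = 1/0.7590″ = 1.3175 pc; d_B = 1/4.390″ = 0.22779 pc.
|d_B − d_A| = |0.22779 − 1.3175| = 1.0897 pc.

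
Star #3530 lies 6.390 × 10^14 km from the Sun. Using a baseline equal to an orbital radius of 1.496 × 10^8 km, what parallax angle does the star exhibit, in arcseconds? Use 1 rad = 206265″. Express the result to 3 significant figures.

θ ≈ B/d = (1.496 × 10^8) / (6.390 × 10^14) = 2.3412 × 10^-7 rad.
In arcseconds: 2.3412 × 10^-7 × 206265 = 0.048291″.

0.0483 arcsec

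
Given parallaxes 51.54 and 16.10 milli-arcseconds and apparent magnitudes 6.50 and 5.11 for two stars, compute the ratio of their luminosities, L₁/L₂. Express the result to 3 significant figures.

d₁ = 1/p₁ = 1/0.05154″ = 19.402 pc; d₂ = 1/p₂ = 1/0.01610″ = 62.112 pc.
M₁ = m₁ − 5 log₁₀ d₁ + 5 = 6.50 − 6.4392 + 5 = 5.0608.
M₂ = 5.11 − 8.9659 + 5 = 1.1441.
L₁/L₂ = 10^(0.4(M₂ − M₁)) = 10^(0.4 × (-3.9167)) = 10^(-1.56668) = 0.027122.

L₁/L₂ = 0.0271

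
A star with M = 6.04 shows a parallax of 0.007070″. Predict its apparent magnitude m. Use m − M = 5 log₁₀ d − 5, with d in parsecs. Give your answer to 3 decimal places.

d = 1/p = 1/0.007070″ = 141.44 pc.
m − M = 5 log₁₀ d − 5 = 5 log₁₀(141.44) − 5 = 10.7529 − 5 = 5.7529.
m = M + (m − M) = 6.04 + 5.7529 = 11.793.

m = 11.793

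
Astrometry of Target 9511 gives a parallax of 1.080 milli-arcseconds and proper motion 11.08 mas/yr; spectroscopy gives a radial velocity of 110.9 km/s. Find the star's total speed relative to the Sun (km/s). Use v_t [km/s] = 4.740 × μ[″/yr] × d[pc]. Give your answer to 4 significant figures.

121.1 km/s

d = 1/p = 1/0.001080″ = 925.93 pc.
μ = 11.08 mas/yr = 0.01108 ″/yr.
v_t = 4.740 μ d = 4.740 × 0.01108 × 925.93 = 48.629 km/s.
v = √(v_r² + v_t²) = √(110.9² + 48.629²) = √14663.6 = 121.09 km/s.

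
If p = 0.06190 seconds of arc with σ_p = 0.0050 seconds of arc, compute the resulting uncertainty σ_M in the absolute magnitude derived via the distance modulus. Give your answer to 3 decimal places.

M = m − 5 log₁₀ d + 5 = m + 5 log₁₀ p + 5, so ∂M/∂p = 5/(p ln 10).
σ_M = (5/ln 10) · (σ_p/p) = 2.1715 × 0.0050/0.06190 = 2.1715 × 0.080775 = 0.1754.

σ_M = 0.175 mag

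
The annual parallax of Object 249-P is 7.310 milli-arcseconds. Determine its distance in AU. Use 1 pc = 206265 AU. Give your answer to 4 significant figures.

2.822 × 10^7 AU

p = 7.310 milli-arcseconds = 0.007310 arcsec.
d = 1/p = 1/0.007310 = 136.8 pc.
In AU: 136.8 × 206265 = 2.8217 × 10^7 AU.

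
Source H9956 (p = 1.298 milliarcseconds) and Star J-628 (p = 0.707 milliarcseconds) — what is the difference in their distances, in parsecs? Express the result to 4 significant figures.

644.0 pc

d_A = 1/0.001298″ = 770.42 pc; d_B = 1/0.0007070″ = 1414.4 pc.
|d_B − d_A| = |1414.4 − 770.42| = 643.98 pc.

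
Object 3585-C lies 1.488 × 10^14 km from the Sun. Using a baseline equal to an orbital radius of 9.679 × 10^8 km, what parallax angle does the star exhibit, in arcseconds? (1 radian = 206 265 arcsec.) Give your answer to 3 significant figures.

θ ≈ B/d = (9.679 × 10^8) / (1.488 × 10^14) = 6.5047 × 10^-6 rad.
In arcseconds: 6.5047 × 10^-6 × 206265 = 1.3417″.

1.34 arcsec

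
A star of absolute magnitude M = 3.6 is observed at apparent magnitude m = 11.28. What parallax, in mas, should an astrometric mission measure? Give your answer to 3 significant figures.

2.91 mas

m − M = 11.28 − 3.6 = 7.68.
d = 10^((m−M)/5 + 1) = 10^2.536 = 343.56 pc.
p = 1/d = 1/343.56 = 0.0029107 arcsec = 2.9107 mas.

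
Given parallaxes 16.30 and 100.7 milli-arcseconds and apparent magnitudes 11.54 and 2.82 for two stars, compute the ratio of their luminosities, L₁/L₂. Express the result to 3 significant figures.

L₁/L₂ = 0.0124

d₁ = 1/p₁ = 1/0.01630″ = 61.35 pc; d₂ = 1/p₂ = 1/0.1007″ = 9.9305 pc.
M₁ = m₁ − 5 log₁₀ d₁ + 5 = 11.54 − 8.9391 + 5 = 7.6009.
M₂ = 2.82 − 4.9849 + 5 = 2.8351.
L₁/L₂ = 10^(0.4(M₂ − M₁)) = 10^(0.4 × (-4.7658)) = 10^(-1.90632) = 0.012407.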